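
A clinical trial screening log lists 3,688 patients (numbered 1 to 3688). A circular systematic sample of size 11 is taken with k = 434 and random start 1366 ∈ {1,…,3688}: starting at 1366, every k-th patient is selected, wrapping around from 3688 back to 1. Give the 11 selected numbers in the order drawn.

1366, 1800, 2234, 2668, 3102, 3536, 282, 716, 1150, 1584, 2018

Selection 1: 1366
Selection 2: 1366 + 434 = 1800
Selection 3: 1800 + 434 = 2234
Selection 4: 2234 + 434 = 2668
Selection 5: 2668 + 434 = 3102
Selection 6: 3102 + 434 = 3536
Selection 7: 3536 + 434 = 3970 → 3970 − 3688 = 282
Selection 8: 282 + 434 = 716
Selection 9: 716 + 434 = 1150
Selection 10: 1150 + 434 = 1584
Selection 11: 1584 + 434 = 2018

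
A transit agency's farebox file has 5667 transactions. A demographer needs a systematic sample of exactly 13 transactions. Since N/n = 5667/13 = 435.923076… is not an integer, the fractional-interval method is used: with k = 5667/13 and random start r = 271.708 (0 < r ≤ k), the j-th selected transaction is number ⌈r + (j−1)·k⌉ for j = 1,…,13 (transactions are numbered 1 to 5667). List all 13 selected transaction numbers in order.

j=1: r + 0k = 271.708 → ⌈·⌉ = 272
j=2: r + 1k = 707.631076… → ⌈·⌉ = 708
j=3: r + 2k = 1143.554153… → ⌈·⌉ = 1144
j=4: r + 3k = 1579.477230… → ⌈·⌉ = 1580
j=5: r + 4k = 2015.400307… → ⌈·⌉ = 2016
j=6: r + 5k = 2451.323384… → ⌈·⌉ = 2452
j=7: r + 6k = 2887.246461… → ⌈·⌉ = 2888
j=8: r + 7k = 3323.169538… → ⌈·⌉ = 3324
j=9: r + 8k = 3759.092615… → ⌈·⌉ = 3760
j=10: r + 9k = 4195.015692… → ⌈·⌉ = 4196
j=11: r + 10k = 4630.938769… → ⌈·⌉ = 4631
j=12: r + 11k = 5066.861846… → ⌈·⌉ = 5067
j=13: r + 12k = 5502.784923… → ⌈·⌉ = 5503

272, 708, 1144, 1580, 2016, 2452, 2888, 3324, 3760, 4196, 4631, 5067, 5503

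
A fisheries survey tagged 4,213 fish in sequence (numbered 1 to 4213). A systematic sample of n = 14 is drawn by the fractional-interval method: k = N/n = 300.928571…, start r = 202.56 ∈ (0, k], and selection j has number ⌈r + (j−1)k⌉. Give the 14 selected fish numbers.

j=1: r + 0k = 202.56 → ⌈·⌉ = 203
j=2: r + 1k = 503.488571… → ⌈·⌉ = 504
j=3: r + 2k = 804.417142… → ⌈·⌉ = 805
j=4: r + 3k = 1105.345714… → ⌈·⌉ = 1106
j=5: r + 4k = 1406.274285… → ⌈·⌉ = 1407
j=6: r + 5k = 1707.202857… → ⌈·⌉ = 1708
j=7: r + 6k = 2008.131428… → ⌈·⌉ = 2009
j=8: r + 7k = 2309.06 → ⌈·⌉ = 2310
j=9: r + 8k = 2609.988571… → ⌈·⌉ = 2610
j=10: r + 9k = 2910.917142… → ⌈·⌉ = 2911
j=11: r + 10k = 3211.845714… → ⌈·⌉ = 3212
j=12: r + 11k = 3512.774285… → ⌈·⌉ = 3513
j=13: r + 12k = 3813.702857… → ⌈·⌉ = 3814
j=14: r + 13k = 4114.631428… → ⌈·⌉ = 4115

203, 504, 805, 1106, 1407, 1708, 2009, 2310, 2610, 2911, 3212, 3513, 3814, 4115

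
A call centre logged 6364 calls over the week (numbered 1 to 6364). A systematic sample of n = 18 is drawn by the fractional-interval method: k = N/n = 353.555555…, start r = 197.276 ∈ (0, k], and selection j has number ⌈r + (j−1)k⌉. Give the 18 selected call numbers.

198, 551, 905, 1258, 1612, 1966, 2319, 2673, 3026, 3380, 3733, 4087, 4440, 4794, 5148, 5501, 5855, 6208

j=1: r + 0k = 197.276 → ⌈·⌉ = 198
j=2: r + 1k = 550.831555… → ⌈·⌉ = 551
j=3: r + 2k = 904.387111… → ⌈·⌉ = 905
j=4: r + 3k = 1257.942666… → ⌈·⌉ = 1258
j=5: r + 4k = 1611.498222… → ⌈·⌉ = 1612
j=6: r + 5k = 1965.053777… → ⌈·⌉ = 1966
j=7: r + 6k = 2318.609333… → ⌈·⌉ = 2319
j=8: r + 7k = 2672.164888… → ⌈·⌉ = 2673
j=9: r + 8k = 3025.720444… → ⌈·⌉ = 3026
j=10: r + 9k = 3379.276 → ⌈·⌉ = 3380
j=11: r + 10k = 3732.831555… → ⌈·⌉ = 3733
j=12: r + 11k = 4086.387111… → ⌈·⌉ = 4087
j=13: r + 12k = 4439.942666… → ⌈·⌉ = 4440
j=14: r + 13k = 4793.498222… → ⌈·⌉ = 4794
j=15: r + 14k = 5147.053777… → ⌈·⌉ = 5148
j=16: r + 15k = 5500.609333… → ⌈·⌉ = 5501
j=17: r + 16k = 5854.164888… → ⌈·⌉ = 5855
j=18: r + 17k = 6207.720444… → ⌈·⌉ = 6208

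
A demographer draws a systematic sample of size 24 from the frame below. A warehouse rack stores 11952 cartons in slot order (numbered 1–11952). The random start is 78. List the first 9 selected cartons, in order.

k = N/n = 11952/24 = 498
carton 1: 78
carton 2: 78 + 498 = 576
carton 3: 576 + 498 = 1074
carton 4: 1074 + 498 = 1572
carton 5: 1572 + 498 = 2070
carton 6: 2070 + 498 = 2568
carton 7: 2568 + 498 = 3066
carton 8: 3066 + 498 = 3564
carton 9: 3564 + 498 = 4062

78, 576, 1074, 1572, 2070, 2568, 3066, 3564, 4062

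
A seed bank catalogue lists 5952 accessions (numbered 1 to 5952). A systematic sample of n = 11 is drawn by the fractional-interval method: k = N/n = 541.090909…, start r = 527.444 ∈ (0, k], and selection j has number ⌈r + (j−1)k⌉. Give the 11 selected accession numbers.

j=1: r + 0k = 527.444 → ⌈·⌉ = 528
j=2: r + 1k = 1068.534909… → ⌈·⌉ = 1069
j=3: r + 2k = 1609.625818… → ⌈·⌉ = 1610
j=4: r + 3k = 2150.716727… → ⌈·⌉ = 2151
j=5: r + 4k = 2691.807636… → ⌈·⌉ = 2692
j=6: r + 5k = 3232.898545… → ⌈·⌉ = 3233
j=7: r + 6k = 3773.989454… → ⌈·⌉ = 3774
j=8: r + 7k = 4315.080363… → ⌈·⌉ = 4316
j=9: r + 8k = 4856.171272… → ⌈·⌉ = 4857
j=10: r + 9k = 5397.262181… → ⌈·⌉ = 5398
j=11: r + 10k = 5938.353090… → ⌈·⌉ = 5939

528, 1069, 1610, 2151, 2692, 3233, 3774, 4316, 4857, 5398, 5939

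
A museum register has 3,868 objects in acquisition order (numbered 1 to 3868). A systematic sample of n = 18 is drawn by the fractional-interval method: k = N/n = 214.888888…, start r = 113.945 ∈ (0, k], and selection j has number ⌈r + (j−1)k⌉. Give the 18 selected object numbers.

j=1: r + 0k = 113.945 → ⌈·⌉ = 114
j=2: r + 1k = 328.833888… → ⌈·⌉ = 329
j=3: r + 2k = 543.722777… → ⌈·⌉ = 544
j=4: r + 3k = 758.611666… → ⌈·⌉ = 759
j=5: r + 4k = 973.500555… → ⌈·⌉ = 974
j=6: r + 5k = 1188.389444… → ⌈·⌉ = 1189
j=7: r + 6k = 1403.278333… → ⌈·⌉ = 1404
j=8: r + 7k = 1618.167222… → ⌈·⌉ = 1619
j=9: r + 8k = 1833.056111… → ⌈·⌉ = 1834
j=10: r + 9k = 2047.945 → ⌈·⌉ = 2048
j=11: r + 10k = 2262.833888… → ⌈·⌉ = 2263
j=12: r + 11k = 2477.722777… → ⌈·⌉ = 2478
j=13: r + 12k = 2692.611666… → ⌈·⌉ = 2693
j=14: r + 13k = 2907.500555… → ⌈·⌉ = 2908
j=15: r + 14k = 3122.389444… → ⌈·⌉ = 3123
j=16: r + 15k = 3337.278333… → ⌈·⌉ = 3338
j=17: r + 16k = 3552.167222… → ⌈·⌉ = 3553
j=18: r + 17k = 3767.056111… → ⌈·⌉ = 3768

114, 329, 544, 759, 974, 1189, 1404, 1619, 1834, 2048, 2263, 2478, 2693, 2908, 3123, 3338, 3553, 3768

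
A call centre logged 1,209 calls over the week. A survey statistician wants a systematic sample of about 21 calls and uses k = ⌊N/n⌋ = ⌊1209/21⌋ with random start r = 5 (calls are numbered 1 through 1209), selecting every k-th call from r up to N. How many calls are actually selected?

k = ⌊1209/21⌋ = 57
Achieved size = ⌊(1209 − 5)/57⌋ + 1 = ⌊1204/57⌋ + 1 = 21 + 1 = 22
(last selection: 5 + 21×57 = 1202 ≤ 1209; next would be 1259 > 1209)

22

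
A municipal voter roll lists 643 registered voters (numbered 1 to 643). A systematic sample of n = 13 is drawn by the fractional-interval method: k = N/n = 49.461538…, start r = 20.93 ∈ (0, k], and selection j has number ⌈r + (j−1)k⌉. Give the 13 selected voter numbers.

21, 71, 120, 170, 219, 269, 318, 368, 417, 467, 516, 566, 615

j=1: r + 0k = 20.93 → ⌈·⌉ = 21
j=2: r + 1k = 70.391538… → ⌈·⌉ = 71
j=3: r + 2k = 119.853076… → ⌈·⌉ = 120
j=4: r + 3k = 169.314615… → ⌈·⌉ = 170
j=5: r + 4k = 218.776153… → ⌈·⌉ = 219
j=6: r + 5k = 268.237692… → ⌈·⌉ = 269
j=7: r + 6k = 317.699230… → ⌈·⌉ = 318
j=8: r + 7k = 367.160769… → ⌈·⌉ = 368
j=9: r + 8k = 416.622307… → ⌈·⌉ = 417
j=10: r + 9k = 466.083846… → ⌈·⌉ = 467
j=11: r + 10k = 515.545384… → ⌈·⌉ = 516
j=12: r + 11k = 565.006923… → ⌈·⌉ = 566
j=13: r + 12k = 614.468461… → ⌈·⌉ = 615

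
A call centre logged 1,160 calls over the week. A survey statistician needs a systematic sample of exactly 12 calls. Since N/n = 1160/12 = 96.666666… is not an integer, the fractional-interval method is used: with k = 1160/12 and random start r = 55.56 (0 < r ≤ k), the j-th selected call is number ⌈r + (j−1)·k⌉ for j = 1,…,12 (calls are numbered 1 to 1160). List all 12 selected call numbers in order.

56, 153, 249, 346, 443, 539, 636, 733, 829, 926, 1023, 1119

j=1: r + 0k = 55.56 → ⌈·⌉ = 56
j=2: r + 1k = 152.226666… → ⌈·⌉ = 153
j=3: r + 2k = 248.893333… → ⌈·⌉ = 249
j=4: r + 3k = 345.56 → ⌈·⌉ = 346
j=5: r + 4k = 442.226666… → ⌈·⌉ = 443
j=6: r + 5k = 538.893333… → ⌈·⌉ = 539
j=7: r + 6k = 635.56 → ⌈·⌉ = 636
j=8: r + 7k = 732.226666… → ⌈·⌉ = 733
j=9: r + 8k = 828.893333… → ⌈·⌉ = 829
j=10: r + 9k = 925.56 → ⌈·⌉ = 926
j=11: r + 10k = 1022.226666… → ⌈·⌉ = 1023
j=12: r + 11k = 1118.893333… → ⌈·⌉ = 1119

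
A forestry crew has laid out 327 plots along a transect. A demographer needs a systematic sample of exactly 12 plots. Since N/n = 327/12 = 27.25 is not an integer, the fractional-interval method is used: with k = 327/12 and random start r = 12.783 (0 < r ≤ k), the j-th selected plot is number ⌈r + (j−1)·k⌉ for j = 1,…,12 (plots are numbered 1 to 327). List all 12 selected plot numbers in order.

j=1: r + 0k = 12.783 → ⌈·⌉ = 13
j=2: r + 1k = 40.033 → ⌈·⌉ = 41
j=3: r + 2k = 67.283 → ⌈·⌉ = 68
j=4: r + 3k = 94.533 → ⌈·⌉ = 95
j=5: r + 4k = 121.783 → ⌈·⌉ = 122
j=6: r + 5k = 149.033 → ⌈·⌉ = 150
j=7: r + 6k = 176.283 → ⌈·⌉ = 177
j=8: r + 7k = 203.533 → ⌈·⌉ = 204
j=9: r + 8k = 230.783 → ⌈·⌉ = 231
j=10: r + 9k = 258.033 → ⌈·⌉ = 259
j=11: r + 10k = 285.283 → ⌈·⌉ = 286
j=12: r + 11k = 312.533 → ⌈·⌉ = 313

13, 41, 68, 95, 122, 150, 177, 204, 231, 259, 286, 313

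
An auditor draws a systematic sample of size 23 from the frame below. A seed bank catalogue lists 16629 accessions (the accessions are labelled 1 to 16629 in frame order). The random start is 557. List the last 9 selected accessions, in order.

k = N/n = 16629/23 = 723
15th selection = 557 + 14×723 = 10679
16th: 10679 + 723 = 11402
17th: 11402 + 723 = 12125
18th: 12125 + 723 = 12848
19th: 12848 + 723 = 13571
20th: 13571 + 723 = 14294
21st: 14294 + 723 = 15017
22nd: 15017 + 723 = 15740
23rd: 15740 + 723 = 16463

10679, 11402, 12125, 12848, 13571, 14294, 15017, 15740, 16463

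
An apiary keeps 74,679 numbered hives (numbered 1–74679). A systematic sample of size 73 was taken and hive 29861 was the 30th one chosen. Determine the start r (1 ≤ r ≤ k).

194

k = 74679/73 = 1023
r = 29861 − (30−1)×1023 = 29861 − 29667 = 194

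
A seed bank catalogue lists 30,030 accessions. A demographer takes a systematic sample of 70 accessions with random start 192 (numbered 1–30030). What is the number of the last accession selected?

k = 30030/70 = 429
70th selection = r + (70−1)·k = 192 + 69×429 = 192 + 29601 = 29793

29793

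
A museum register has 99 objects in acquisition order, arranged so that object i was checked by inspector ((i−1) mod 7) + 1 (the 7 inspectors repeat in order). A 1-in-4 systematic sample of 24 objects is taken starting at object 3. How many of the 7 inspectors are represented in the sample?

7

Consecutive selections differ by k = 4, so their inspector numbers differ by 4 mod 7 = 4.
gcd(4, 7) = 1, so the sample visits 7/1 = 7 distinct residues mod 7.
Start 3 is inspector 3; the inspectors hit are 1, 2, 3, 4, 5, 6, 7.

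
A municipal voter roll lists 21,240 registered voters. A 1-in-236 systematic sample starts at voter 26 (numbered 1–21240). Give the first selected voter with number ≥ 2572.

k = 236
Steps past start: ⌈(2572 − 26)/236⌉ = ⌈2546/236⌉ = 11
Selected voter: 26 + 11×236 = 2622

2622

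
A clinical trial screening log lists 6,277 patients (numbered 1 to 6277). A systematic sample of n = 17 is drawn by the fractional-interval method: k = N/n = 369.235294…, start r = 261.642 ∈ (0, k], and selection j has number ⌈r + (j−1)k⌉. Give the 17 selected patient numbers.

262, 631, 1001, 1370, 1739, 2108, 2478, 2847, 3216, 3585, 3954, 4324, 4693, 5062, 5431, 5801, 6170

j=1: r + 0k = 261.642 → ⌈·⌉ = 262
j=2: r + 1k = 630.877294… → ⌈·⌉ = 631
j=3: r + 2k = 1000.112588… → ⌈·⌉ = 1001
j=4: r + 3k = 1369.347882… → ⌈·⌉ = 1370
j=5: r + 4k = 1738.583176… → ⌈·⌉ = 1739
j=6: r + 5k = 2107.818470… → ⌈·⌉ = 2108
j=7: r + 6k = 2477.053764… → ⌈·⌉ = 2478
j=8: r + 7k = 2846.289058… → ⌈·⌉ = 2847
j=9: r + 8k = 3215.524352… → ⌈·⌉ = 3216
j=10: r + 9k = 3584.759647… → ⌈·⌉ = 3585
j=11: r + 10k = 3953.994941… → ⌈·⌉ = 3954
j=12: r + 11k = 4323.230235… → ⌈·⌉ = 4324
j=13: r + 12k = 4692.465529… → ⌈·⌉ = 4693
j=14: r + 13k = 5061.700823… → ⌈·⌉ = 5062
j=15: r + 14k = 5430.936117… → ⌈·⌉ = 5431
j=16: r + 15k = 5800.171411… → ⌈·⌉ = 5801
j=17: r + 16k = 6169.406705… → ⌈·⌉ = 6170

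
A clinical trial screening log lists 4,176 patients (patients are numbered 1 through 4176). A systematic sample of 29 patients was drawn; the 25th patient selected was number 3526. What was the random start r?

70

k = 4176/29 = 144
r = 3526 − (25−1)×144 = 3526 − 3456 = 70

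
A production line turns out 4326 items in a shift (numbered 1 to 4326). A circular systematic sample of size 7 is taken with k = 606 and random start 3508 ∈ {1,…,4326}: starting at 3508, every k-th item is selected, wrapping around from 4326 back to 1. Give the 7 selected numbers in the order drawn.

3508, 4114, 394, 1000, 1606, 2212, 2818

Selection 1: 3508
Selection 2: 3508 + 606 = 4114
Selection 3: 4114 + 606 = 4720 → 4720 − 4326 = 394
Selection 4: 394 + 606 = 1000
Selection 5: 1000 + 606 = 1606
Selection 6: 1606 + 606 = 2212
Selection 7: 2212 + 606 = 2818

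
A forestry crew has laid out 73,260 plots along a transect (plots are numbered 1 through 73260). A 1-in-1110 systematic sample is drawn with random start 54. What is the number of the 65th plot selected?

k = 1110
65th selection = r + (65−1)·k = 54 + 64×1110 = 54 + 71040 = 71094

71094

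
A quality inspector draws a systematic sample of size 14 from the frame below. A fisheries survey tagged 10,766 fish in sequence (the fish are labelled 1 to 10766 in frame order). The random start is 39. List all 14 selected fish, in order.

k = N/n = 10766/14 = 769
fish 1: 39
fish 2: 39 + 769 = 808
fish 3: 808 + 769 = 1577
fish 4: 1577 + 769 = 2346
fish 5: 2346 + 769 = 3115
fish 6: 3115 + 769 = 3884
fish 7: 3884 + 769 = 4653
fish 8: 4653 + 769 = 5422
fish 9: 5422 + 769 = 6191
fish 10: 6191 + 769 = 6960
fish 11: 6960 + 769 = 7729
fish 12: 7729 + 769 = 8498
fish 13: 8498 + 769 = 9267
fish 14: 9267 + 769 = 10036

39, 808, 1577, 2346, 3115, 3884, 4653, 5422, 6191, 6960, 7729, 8498, 9267, 10036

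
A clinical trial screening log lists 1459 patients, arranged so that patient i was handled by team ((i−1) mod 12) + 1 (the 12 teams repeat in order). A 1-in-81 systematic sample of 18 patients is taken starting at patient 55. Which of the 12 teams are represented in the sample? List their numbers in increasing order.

1, 4, 7, 10

Consecutive selections differ by k = 81, so their team numbers differ by 81 mod 12 = 9.
gcd(81, 12) = 3, so the sample visits 12/3 = 4 distinct residues mod 12.
Start 55 is team 7; the teams hit are 1, 4, 7, 10.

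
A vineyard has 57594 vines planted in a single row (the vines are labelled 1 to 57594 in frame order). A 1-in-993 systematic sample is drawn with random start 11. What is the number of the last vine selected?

56612

k = 993
58th selection = r + (58−1)·k = 11 + 57×993 = 11 + 56601 = 56612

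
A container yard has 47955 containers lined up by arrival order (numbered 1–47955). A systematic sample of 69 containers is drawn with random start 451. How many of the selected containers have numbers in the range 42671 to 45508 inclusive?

k = 47955/69 = 695
First selection ≥ 42671: 451 + ⌈(42671−451)/695⌉·695 = 451 + 61×695 = 42846
Last selection ≤ 45508: 451 + ⌊(45508−451)/695⌋·695 = 451 + 64×695 = 44931
Count = 64 − 61 + 1 = 4

4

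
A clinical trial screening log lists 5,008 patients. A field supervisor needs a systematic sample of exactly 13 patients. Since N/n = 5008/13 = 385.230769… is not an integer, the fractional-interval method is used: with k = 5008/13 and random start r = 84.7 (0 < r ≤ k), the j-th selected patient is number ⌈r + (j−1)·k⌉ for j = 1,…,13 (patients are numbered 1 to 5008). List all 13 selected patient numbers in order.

85, 470, 856, 1241, 1626, 2011, 2397, 2782, 3167, 3552, 3938, 4323, 4708

j=1: r + 0k = 84.7 → ⌈·⌉ = 85
j=2: r + 1k = 469.930769… → ⌈·⌉ = 470
j=3: r + 2k = 855.161538… → ⌈·⌉ = 856
j=4: r + 3k = 1240.392307… → ⌈·⌉ = 1241
j=5: r + 4k = 1625.623076… → ⌈·⌉ = 1626
j=6: r + 5k = 2010.853846… → ⌈·⌉ = 2011
j=7: r + 6k = 2396.084615… → ⌈·⌉ = 2397
j=8: r + 7k = 2781.315384… → ⌈·⌉ = 2782
j=9: r + 8k = 3166.546153… → ⌈·⌉ = 3167
j=10: r + 9k = 3551.776923… → ⌈·⌉ = 3552
j=11: r + 10k = 3937.007692… → ⌈·⌉ = 3938
j=12: r + 11k = 4322.238461… → ⌈·⌉ = 4323
j=13: r + 12k = 4707.469230… → ⌈·⌉ = 4708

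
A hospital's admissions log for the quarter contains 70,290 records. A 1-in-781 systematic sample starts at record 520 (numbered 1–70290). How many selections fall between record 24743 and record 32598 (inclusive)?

k = 781
First selection ≥ 24743: 520 + ⌈(24743−520)/781⌉·781 = 520 + 32×781 = 25512
Last selection ≤ 32598: 520 + ⌊(32598−520)/781⌋·781 = 520 + 41×781 = 32541
Count = 41 − 32 + 1 = 10

10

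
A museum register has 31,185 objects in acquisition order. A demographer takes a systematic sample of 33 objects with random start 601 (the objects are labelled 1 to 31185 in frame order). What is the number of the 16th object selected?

k = 31185/33 = 945
16th selection = r + (16−1)·k = 601 + 15×945 = 601 + 14175 = 14776

14776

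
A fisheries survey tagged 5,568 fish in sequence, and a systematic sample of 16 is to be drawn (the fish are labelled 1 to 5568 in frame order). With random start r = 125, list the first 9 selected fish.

k = N/n = 5568/16 = 348
fish 1: 125
fish 2: 125 + 348 = 473
fish 3: 473 + 348 = 821
fish 4: 821 + 348 = 1169
fish 5: 1169 + 348 = 1517
fish 6: 1517 + 348 = 1865
fish 7: 1865 + 348 = 2213
fish 8: 2213 + 348 = 2561
fish 9: 2561 + 348 = 2909

125, 473, 821, 1169, 1517, 1865, 2213, 2561, 2909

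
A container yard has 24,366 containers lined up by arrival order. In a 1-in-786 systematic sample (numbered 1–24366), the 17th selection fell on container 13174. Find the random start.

k = 786
r = 13174 − (17−1)×786 = 13174 − 12576 = 598

598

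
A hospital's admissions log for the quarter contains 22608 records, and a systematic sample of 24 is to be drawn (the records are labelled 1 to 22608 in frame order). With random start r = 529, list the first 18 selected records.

529, 1471, 2413, 3355, 4297, 5239, 6181, 7123, 8065, 9007, 9949, 10891, 11833, 12775, 13717, 14659, 15601, 16543

k = N/n = 22608/24 = 942
record 1: 529
record 2: 529 + 942 = 1471
record 3: 1471 + 942 = 2413
record 4: 2413 + 942 = 3355
record 5: 3355 + 942 = 4297
record 6: 4297 + 942 = 5239
record 7: 5239 + 942 = 6181
record 8: 6181 + 942 = 7123
record 9: 7123 + 942 = 8065
record 10: 8065 + 942 = 9007
record 11: 9007 + 942 = 9949
record 12: 9949 + 942 = 10891
record 13: 10891 + 942 = 11833
record 14: 11833 + 942 = 12775
record 15: 12775 + 942 = 13717
record 16: 13717 + 942 = 14659
record 17: 14659 + 942 = 15601
record 18: 15601 + 942 = 16543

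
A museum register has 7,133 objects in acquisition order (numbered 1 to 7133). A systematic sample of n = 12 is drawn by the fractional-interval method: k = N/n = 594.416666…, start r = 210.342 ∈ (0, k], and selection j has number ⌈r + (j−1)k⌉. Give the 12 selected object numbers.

j=1: r + 0k = 210.342 → ⌈·⌉ = 211
j=2: r + 1k = 804.758666… → ⌈·⌉ = 805
j=3: r + 2k = 1399.175333… → ⌈·⌉ = 1400
j=4: r + 3k = 1993.592 → ⌈·⌉ = 1994
j=5: r + 4k = 2588.008666… → ⌈·⌉ = 2589
j=6: r + 5k = 3182.425333… → ⌈·⌉ = 3183
j=7: r + 6k = 3776.842 → ⌈·⌉ = 3777
j=8: r + 7k = 4371.258666… → ⌈·⌉ = 4372
j=9: r + 8k = 4965.675333… → ⌈·⌉ = 4966
j=10: r + 9k = 5560.092 → ⌈·⌉ = 5561
j=11: r + 10k = 6154.508666… → ⌈·⌉ = 6155
j=12: r + 11k = 6748.925333… → ⌈·⌉ = 6749

211, 805, 1400, 1994, 2589, 3183, 3777, 4372, 4966, 5561, 6155, 6749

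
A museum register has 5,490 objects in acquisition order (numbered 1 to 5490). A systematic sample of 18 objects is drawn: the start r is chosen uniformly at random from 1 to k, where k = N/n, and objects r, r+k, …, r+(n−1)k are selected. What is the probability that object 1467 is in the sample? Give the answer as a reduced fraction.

k = 5490/18 = 305.
Object 1467 is selected iff r ≡ 1467 (mod 305); exactly one such r in {1,…,305}.
Inclusion probability = 1/305.

1/305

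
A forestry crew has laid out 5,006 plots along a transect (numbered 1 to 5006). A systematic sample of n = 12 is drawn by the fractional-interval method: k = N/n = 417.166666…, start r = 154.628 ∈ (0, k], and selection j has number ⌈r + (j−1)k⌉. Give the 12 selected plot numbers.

j=1: r + 0k = 154.628 → ⌈·⌉ = 155
j=2: r + 1k = 571.794666… → ⌈·⌉ = 572
j=3: r + 2k = 988.961333… → ⌈·⌉ = 989
j=4: r + 3k = 1406.128 → ⌈·⌉ = 1407
j=5: r + 4k = 1823.294666… → ⌈·⌉ = 1824
j=6: r + 5k = 2240.461333… → ⌈·⌉ = 2241
j=7: r + 6k = 2657.628 → ⌈·⌉ = 2658
j=8: r + 7k = 3074.794666… → ⌈·⌉ = 3075
j=9: r + 8k = 3491.961333… → ⌈·⌉ = 3492
j=10: r + 9k = 3909.128 → ⌈·⌉ = 3910
j=11: r + 10k = 4326.294666… → ⌈·⌉ = 4327
j=12: r + 11k = 4743.461333… → ⌈·⌉ = 4744

155, 572, 989, 1407, 1824, 2241, 2658, 3075, 3492, 3910, 4327, 4744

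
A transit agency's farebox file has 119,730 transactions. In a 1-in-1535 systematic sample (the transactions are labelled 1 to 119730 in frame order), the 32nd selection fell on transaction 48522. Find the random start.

937

k = 1535
r = 48522 − (32−1)×1535 = 48522 − 47585 = 937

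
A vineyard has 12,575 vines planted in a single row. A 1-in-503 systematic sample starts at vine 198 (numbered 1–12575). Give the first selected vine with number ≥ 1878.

k = 503
Steps past start: ⌈(1878 − 198)/503⌉ = ⌈1680/503⌉ = 4
Selected vine: 198 + 4×503 = 2210

2210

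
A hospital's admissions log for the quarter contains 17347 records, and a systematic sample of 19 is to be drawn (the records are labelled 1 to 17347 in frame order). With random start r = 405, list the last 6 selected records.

12274, 13187, 14100, 15013, 15926, 16839

k = N/n = 17347/19 = 913
14th selection = 405 + 13×913 = 12274
15th: 12274 + 913 = 13187
16th: 13187 + 913 = 14100
17th: 14100 + 913 = 15013
18th: 15013 + 913 = 15926
19th: 15926 + 913 = 16839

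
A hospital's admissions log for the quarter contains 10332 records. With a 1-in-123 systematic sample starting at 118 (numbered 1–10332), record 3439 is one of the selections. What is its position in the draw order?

k = 123
position = (3439 − 118)/123 + 1 = 3321/123 + 1 = 27 + 1 = 28

28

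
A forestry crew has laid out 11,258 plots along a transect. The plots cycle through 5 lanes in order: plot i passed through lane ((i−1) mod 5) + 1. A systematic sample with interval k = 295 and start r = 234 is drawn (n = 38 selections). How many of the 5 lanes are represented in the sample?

1

Consecutive selections differ by k = 295, so their lane numbers differ by 295 mod 5 = 0.
gcd(295, 5) = 5, so the sample visits 5/5 = 1 distinct residues mod 5.
Start 234 is lane 4; the lanes hit are 4.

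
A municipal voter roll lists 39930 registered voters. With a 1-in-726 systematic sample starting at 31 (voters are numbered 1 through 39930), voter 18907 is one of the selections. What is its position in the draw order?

k = 726
position = (18907 − 31)/726 + 1 = 18876/726 + 1 = 26 + 1 = 27

27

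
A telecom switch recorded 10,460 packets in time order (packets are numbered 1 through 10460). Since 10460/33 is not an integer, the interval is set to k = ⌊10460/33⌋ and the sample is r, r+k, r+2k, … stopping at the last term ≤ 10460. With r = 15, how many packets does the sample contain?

k = ⌊10460/33⌋ = 316
Achieved size = ⌊(10460 − 15)/316⌋ + 1 = ⌊10445/316⌋ + 1 = 33 + 1 = 34
(last selection: 15 + 33×316 = 10443 ≤ 10460; next would be 10759 > 10460)

34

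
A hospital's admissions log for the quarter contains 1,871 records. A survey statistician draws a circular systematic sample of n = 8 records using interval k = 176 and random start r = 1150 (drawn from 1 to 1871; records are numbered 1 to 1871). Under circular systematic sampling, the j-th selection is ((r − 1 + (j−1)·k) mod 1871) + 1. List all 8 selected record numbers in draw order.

1150, 1326, 1502, 1678, 1854, 159, 335, 511

Selection 1: 1150
Selection 2: 1150 + 176 = 1326
Selection 3: 1326 + 176 = 1502
Selection 4: 1502 + 176 = 1678
Selection 5: 1678 + 176 = 1854
Selection 6: 1854 + 176 = 2030 → 2030 − 1871 = 159
Selection 7: 159 + 176 = 335
Selection 8: 335 + 176 = 511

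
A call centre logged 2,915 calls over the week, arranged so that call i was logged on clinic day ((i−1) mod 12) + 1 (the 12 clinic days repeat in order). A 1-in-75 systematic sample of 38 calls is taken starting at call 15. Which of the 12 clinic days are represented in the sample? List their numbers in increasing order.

3, 6, 9, 12

Consecutive selections differ by k = 75, so their clinic day numbers differ by 75 mod 12 = 3.
gcd(75, 12) = 3, so the sample visits 12/3 = 4 distinct residues mod 12.
Start 15 is clinic day 3; the clinic days hit are 3, 6, 9, 12.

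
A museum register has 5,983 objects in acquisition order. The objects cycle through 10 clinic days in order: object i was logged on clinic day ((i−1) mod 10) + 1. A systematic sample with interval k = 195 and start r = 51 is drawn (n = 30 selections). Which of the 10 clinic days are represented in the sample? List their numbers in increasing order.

Consecutive selections differ by k = 195, so their clinic day numbers differ by 195 mod 10 = 5.
gcd(195, 10) = 5, so the sample visits 10/5 = 2 distinct residues mod 10.
Start 51 is clinic day 1; the clinic days hit are 1, 6.

1, 6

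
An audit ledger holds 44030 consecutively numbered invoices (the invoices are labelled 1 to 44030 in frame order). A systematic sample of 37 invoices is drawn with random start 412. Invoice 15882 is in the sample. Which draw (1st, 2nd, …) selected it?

k = 44030/37 = 1190
position = (15882 − 412)/1190 + 1 = 15470/1190 + 1 = 13 + 1 = 14

14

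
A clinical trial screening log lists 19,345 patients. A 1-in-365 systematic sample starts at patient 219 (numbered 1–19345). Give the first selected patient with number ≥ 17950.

k = 365
Steps past start: ⌈(17950 − 219)/365⌉ = ⌈17731/365⌉ = 49
Selected patient: 219 + 49×365 = 18104

18104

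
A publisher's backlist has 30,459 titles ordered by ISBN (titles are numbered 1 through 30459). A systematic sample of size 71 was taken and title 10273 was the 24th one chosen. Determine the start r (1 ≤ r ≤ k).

406

k = 30459/71 = 429
r = 10273 − (24−1)×429 = 10273 − 9867 = 406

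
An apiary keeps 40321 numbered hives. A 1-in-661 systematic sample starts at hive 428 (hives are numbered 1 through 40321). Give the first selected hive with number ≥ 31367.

k = 661
Steps past start: ⌈(31367 − 428)/661⌉ = ⌈30939/661⌉ = 47
Selected hive: 428 + 47×661 = 31495

31495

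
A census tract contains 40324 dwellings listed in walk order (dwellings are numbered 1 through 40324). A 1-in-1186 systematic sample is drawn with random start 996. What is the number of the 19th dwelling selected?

k = 1186
19th selection = r + (19−1)·k = 996 + 18×1186 = 996 + 21348 = 22344

22344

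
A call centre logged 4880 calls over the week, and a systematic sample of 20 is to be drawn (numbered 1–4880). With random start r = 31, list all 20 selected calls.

k = N/n = 4880/20 = 244
call 1: 31
call 2: 31 + 244 = 275
call 3: 275 + 244 = 519
call 4: 519 + 244 = 763
call 5: 763 + 244 = 1007
call 6: 1007 + 244 = 1251
call 7: 1251 + 244 = 1495
call 8: 1495 + 244 = 1739
call 9: 1739 + 244 = 1983
call 10: 1983 + 244 = 2227
call 11: 2227 + 244 = 2471
call 12: 2471 + 244 = 2715
call 13: 2715 + 244 = 2959
call 14: 2959 + 244 = 3203
call 15: 3203 + 244 = 3447
call 16: 3447 + 244 = 3691
call 17: 3691 + 244 = 3935
call 18: 3935 + 244 = 4179
call 19: 4179 + 244 = 4423
call 20: 4423 + 244 = 4667

31, 275, 519, 763, 1007, 1251, 1495, 1739, 1983, 2227, 2471, 2715, 2959, 3203, 3447, 3691, 3935, 4179, 4423, 4667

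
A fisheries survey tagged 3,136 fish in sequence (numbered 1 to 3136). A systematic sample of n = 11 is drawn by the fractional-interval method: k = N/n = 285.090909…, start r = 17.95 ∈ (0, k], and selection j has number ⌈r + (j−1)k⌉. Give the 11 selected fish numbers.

18, 304, 589, 874, 1159, 1444, 1729, 2014, 2299, 2584, 2869

j=1: r + 0k = 17.95 → ⌈·⌉ = 18
j=2: r + 1k = 303.040909… → ⌈·⌉ = 304
j=3: r + 2k = 588.131818… → ⌈·⌉ = 589
j=4: r + 3k = 873.222727… → ⌈·⌉ = 874
j=5: r + 4k = 1158.313636… → ⌈·⌉ = 1159
j=6: r + 5k = 1443.404545… → ⌈·⌉ = 1444
j=7: r + 6k = 1728.495454… → ⌈·⌉ = 1729
j=8: r + 7k = 2013.586363… → ⌈·⌉ = 2014
j=9: r + 8k = 2298.677272… → ⌈·⌉ = 2299
j=10: r + 9k = 2583.768181… → ⌈·⌉ = 2584
j=11: r + 10k = 2868.859090… → ⌈·⌉ = 2869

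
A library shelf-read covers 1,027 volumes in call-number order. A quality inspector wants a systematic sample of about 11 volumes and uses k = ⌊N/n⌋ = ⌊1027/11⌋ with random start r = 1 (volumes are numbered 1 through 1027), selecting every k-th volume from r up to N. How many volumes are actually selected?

12

k = ⌊1027/11⌋ = 93
Achieved size = ⌊(1027 − 1)/93⌋ + 1 = ⌊1026/93⌋ + 1 = 11 + 1 = 12
(last selection: 1 + 11×93 = 1024 ≤ 1027; next would be 1117 > 1027)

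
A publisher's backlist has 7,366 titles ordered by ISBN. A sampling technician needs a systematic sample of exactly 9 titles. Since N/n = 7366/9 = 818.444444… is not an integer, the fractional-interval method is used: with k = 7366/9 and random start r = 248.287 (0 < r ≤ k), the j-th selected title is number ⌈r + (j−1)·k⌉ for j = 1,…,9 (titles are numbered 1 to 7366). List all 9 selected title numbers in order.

249, 1067, 1886, 2704, 3523, 4341, 5159, 5978, 6796

j=1: r + 0k = 248.287 → ⌈·⌉ = 249
j=2: r + 1k = 1066.731444… → ⌈·⌉ = 1067
j=3: r + 2k = 1885.175888… → ⌈·⌉ = 1886
j=4: r + 3k = 2703.620333… → ⌈·⌉ = 2704
j=5: r + 4k = 3522.064777… → ⌈·⌉ = 3523
j=6: r + 5k = 4340.509222… → ⌈·⌉ = 4341
j=7: r + 6k = 5158.953666… → ⌈·⌉ = 5159
j=8: r + 7k = 5977.398111… → ⌈·⌉ = 5978
j=9: r + 8k = 6795.842555… → ⌈·⌉ = 6796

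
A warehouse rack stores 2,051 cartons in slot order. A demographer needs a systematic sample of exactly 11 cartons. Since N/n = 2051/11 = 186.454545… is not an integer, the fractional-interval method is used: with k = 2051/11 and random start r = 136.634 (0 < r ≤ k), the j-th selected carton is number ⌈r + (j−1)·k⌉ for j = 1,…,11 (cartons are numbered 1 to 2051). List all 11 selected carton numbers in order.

j=1: r + 0k = 136.634 → ⌈·⌉ = 137
j=2: r + 1k = 323.088545… → ⌈·⌉ = 324
j=3: r + 2k = 509.543090… → ⌈·⌉ = 510
j=4: r + 3k = 695.997636… → ⌈·⌉ = 696
j=5: r + 4k = 882.452181… → ⌈·⌉ = 883
j=6: r + 5k = 1068.906727… → ⌈·⌉ = 1069
j=7: r + 6k = 1255.361272… → ⌈·⌉ = 1256
j=8: r + 7k = 1441.815818… → ⌈·⌉ = 1442
j=9: r + 8k = 1628.270363… → ⌈·⌉ = 1629
j=10: r + 9k = 1814.724909… → ⌈·⌉ = 1815
j=11: r + 10k = 2001.179454… → ⌈·⌉ = 2002

137, 324, 510, 696, 883, 1069, 1256, 1442, 1629, 1815, 2002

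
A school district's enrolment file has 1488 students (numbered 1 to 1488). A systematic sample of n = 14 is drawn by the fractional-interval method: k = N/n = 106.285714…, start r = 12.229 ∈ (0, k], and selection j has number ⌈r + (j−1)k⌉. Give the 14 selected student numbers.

13, 119, 225, 332, 438, 544, 650, 757, 863, 969, 1076, 1182, 1288, 1394

j=1: r + 0k = 12.229 → ⌈·⌉ = 13
j=2: r + 1k = 118.514714… → ⌈·⌉ = 119
j=3: r + 2k = 224.800428… → ⌈·⌉ = 225
j=4: r + 3k = 331.086142… → ⌈·⌉ = 332
j=5: r + 4k = 437.371857… → ⌈·⌉ = 438
j=6: r + 5k = 543.657571… → ⌈·⌉ = 544
j=7: r + 6k = 649.943285… → ⌈·⌉ = 650
j=8: r + 7k = 756.229 → ⌈·⌉ = 757
j=9: r + 8k = 862.514714… → ⌈·⌉ = 863
j=10: r + 9k = 968.800428… → ⌈·⌉ = 969
j=11: r + 10k = 1075.086142… → ⌈·⌉ = 1076
j=12: r + 11k = 1181.371857… → ⌈·⌉ = 1182
j=13: r + 12k = 1287.657571… → ⌈·⌉ = 1288
j=14: r + 13k = 1393.943285… → ⌈·⌉ = 1394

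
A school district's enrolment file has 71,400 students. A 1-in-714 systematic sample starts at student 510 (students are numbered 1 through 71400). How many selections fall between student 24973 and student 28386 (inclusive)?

5

k = 714
First selection ≥ 24973: 510 + ⌈(24973−510)/714⌉·714 = 510 + 35×714 = 25500
Last selection ≤ 28386: 510 + ⌊(28386−510)/714⌋·714 = 510 + 39×714 = 28356
Count = 39 − 35 + 1 = 5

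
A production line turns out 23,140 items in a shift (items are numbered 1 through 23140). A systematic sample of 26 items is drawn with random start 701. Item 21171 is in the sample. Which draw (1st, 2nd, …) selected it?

24

k = 23140/26 = 890
position = (21171 − 701)/890 + 1 = 20470/890 + 1 = 23 + 1 = 24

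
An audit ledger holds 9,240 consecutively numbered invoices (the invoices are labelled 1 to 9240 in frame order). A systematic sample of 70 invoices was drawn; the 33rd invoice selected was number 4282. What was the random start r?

58

k = 9240/70 = 132
r = 4282 − (33−1)×132 = 4282 − 4224 = 58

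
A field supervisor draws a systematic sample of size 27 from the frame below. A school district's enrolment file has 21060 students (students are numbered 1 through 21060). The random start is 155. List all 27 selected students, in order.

155, 935, 1715, 2495, 3275, 4055, 4835, 5615, 6395, 7175, 7955, 8735, 9515, 10295, 11075, 11855, 12635, 13415, 14195, 14975, 15755, 16535, 17315, 18095, 18875, 19655, 20435

k = N/n = 21060/27 = 780
student 1: 155
student 2: 155 + 780 = 935
student 3: 935 + 780 = 1715
student 4: 1715 + 780 = 2495
student 5: 2495 + 780 = 3275
student 6: 3275 + 780 = 4055
student 7: 4055 + 780 = 4835
student 8: 4835 + 780 = 5615
student 9: 5615 + 780 = 6395
student 10: 6395 + 780 = 7175
student 11: 7175 + 780 = 7955
student 12: 7955 + 780 = 8735
student 13: 8735 + 780 = 9515
student 14: 9515 + 780 = 10295
student 15: 10295 + 780 = 11075
student 16: 11075 + 780 = 11855
student 17: 11855 + 780 = 12635
student 18: 12635 + 780 = 13415
student 19: 13415 + 780 = 14195
student 20: 14195 + 780 = 14975
student 21: 14975 + 780 = 15755
student 22: 15755 + 780 = 16535
student 23: 16535 + 780 = 17315
student 24: 17315 + 780 = 18095
student 25: 18095 + 780 = 18875
student 26: 18875 + 780 = 19655
student 27: 19655 + 780 = 20435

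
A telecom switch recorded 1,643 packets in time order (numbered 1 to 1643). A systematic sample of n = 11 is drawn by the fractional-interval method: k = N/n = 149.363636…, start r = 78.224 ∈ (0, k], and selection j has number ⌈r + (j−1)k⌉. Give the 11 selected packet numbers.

79, 228, 377, 527, 676, 826, 975, 1124, 1274, 1423, 1572

j=1: r + 0k = 78.224 → ⌈·⌉ = 79
j=2: r + 1k = 227.587636… → ⌈·⌉ = 228
j=3: r + 2k = 376.951272… → ⌈·⌉ = 377
j=4: r + 3k = 526.314909… → ⌈·⌉ = 527
j=5: r + 4k = 675.678545… → ⌈·⌉ = 676
j=6: r + 5k = 825.042181… → ⌈·⌉ = 826
j=7: r + 6k = 974.405818… → ⌈·⌉ = 975
j=8: r + 7k = 1123.769454… → ⌈·⌉ = 1124
j=9: r + 8k = 1273.133090… → ⌈·⌉ = 1274
j=10: r + 9k = 1422.496727… → ⌈·⌉ = 1423
j=11: r + 10k = 1571.860363… → ⌈·⌉ = 1572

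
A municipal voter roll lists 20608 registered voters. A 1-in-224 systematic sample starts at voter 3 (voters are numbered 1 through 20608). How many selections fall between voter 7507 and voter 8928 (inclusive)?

k = 224
First selection ≥ 7507: 3 + ⌈(7507−3)/224⌉·224 = 3 + 34×224 = 7619
Last selection ≤ 8928: 3 + ⌊(8928−3)/224⌋·224 = 3 + 39×224 = 8739
Count = 39 − 34 + 1 = 6

6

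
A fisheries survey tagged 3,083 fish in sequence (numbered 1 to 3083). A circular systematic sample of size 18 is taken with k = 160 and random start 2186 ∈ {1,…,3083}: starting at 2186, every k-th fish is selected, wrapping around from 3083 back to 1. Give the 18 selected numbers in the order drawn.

Selection 1: 2186
Selection 2: 2186 + 160 = 2346
Selection 3: 2346 + 160 = 2506
Selection 4: 2506 + 160 = 2666
Selection 5: 2666 + 160 = 2826
Selection 6: 2826 + 160 = 2986
Selection 7: 2986 + 160 = 3146 → 3146 − 3083 = 63
Selection 8: 63 + 160 = 223
Selection 9: 223 + 160 = 383
Selection 10: 383 + 160 = 543
Selection 11: 543 + 160 = 703
Selection 12: 703 + 160 = 863
Selection 13: 863 + 160 = 1023
Selection 14: 1023 + 160 = 1183
Selection 15: 1183 + 160 = 1343
Selection 16: 1343 + 160 = 1503
Selection 17: 1503 + 160 = 1663
Selection 18: 1663 + 160 = 1823

2186, 2346, 2506, 2666, 2826, 2986, 63, 223, 383, 543, 703, 863, 1023, 1183, 1343, 1503, 1663, 1823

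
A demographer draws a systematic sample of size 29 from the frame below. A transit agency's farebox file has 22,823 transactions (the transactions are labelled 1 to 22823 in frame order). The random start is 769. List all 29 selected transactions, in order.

k = N/n = 22823/29 = 787
transaction 1: 769
transaction 2: 769 + 787 = 1556
transaction 3: 1556 + 787 = 2343
transaction 4: 2343 + 787 = 3130
transaction 5: 3130 + 787 = 3917
transaction 6: 3917 + 787 = 4704
transaction 7: 4704 + 787 = 5491
transaction 8: 5491 + 787 = 6278
transaction 9: 6278 + 787 = 7065
transaction 10: 7065 + 787 = 7852
transaction 11: 7852 + 787 = 8639
transaction 12: 8639 + 787 = 9426
transaction 13: 9426 + 787 = 10213
transaction 14: 10213 + 787 = 11000
transaction 15: 11000 + 787 = 11787
transaction 16: 11787 + 787 = 12574
transaction 17: 12574 + 787 = 13361
transaction 18: 13361 + 787 = 14148
transaction 19: 14148 + 787 = 14935
transaction 20: 14935 + 787 = 15722
transaction 21: 15722 + 787 = 16509
transaction 22: 16509 + 787 = 17296
transaction 23: 17296 + 787 = 18083
transaction 24: 18083 + 787 = 18870
transaction 25: 18870 + 787 = 19657
transaction 26: 19657 + 787 = 20444
transaction 27: 20444 + 787 = 21231
transaction 28: 21231 + 787 = 22018
transaction 29: 22018 + 787 = 22805

769, 1556, 2343, 3130, 3917, 4704, 5491, 6278, 7065, 7852, 8639, 9426, 10213, 11000, 11787, 12574, 13361, 14148, 14935, 15722, 16509, 17296, 18083, 18870, 19657, 20444, 21231, 22018, 22805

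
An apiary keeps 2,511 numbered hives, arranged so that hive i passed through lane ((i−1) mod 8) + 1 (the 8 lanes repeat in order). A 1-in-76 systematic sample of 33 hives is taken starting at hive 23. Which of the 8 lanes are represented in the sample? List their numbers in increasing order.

Consecutive selections differ by k = 76, so their lane numbers differ by 76 mod 8 = 4.
gcd(76, 8) = 4, so the sample visits 8/4 = 2 distinct residues mod 8.
Start 23 is lane 7; the lanes hit are 3, 7.

3, 7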